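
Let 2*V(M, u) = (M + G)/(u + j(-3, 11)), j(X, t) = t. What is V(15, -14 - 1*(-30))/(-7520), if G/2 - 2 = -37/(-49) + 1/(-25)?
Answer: -25027/497448000 ≈ -5.0311e-5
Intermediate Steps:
G = 6652/1225 (G = 4 + 2*(-37/(-49) + 1/(-25)) = 4 + 2*(-37*(-1/49) + 1*(-1/25)) = 4 + 2*(37/49 - 1/25) = 4 + 2*(876/1225) = 4 + 1752/1225 = 6652/1225 ≈ 5.4302)
V(M, u) = (6652/1225 + M)/(2*(11 + u)) (V(M, u) = ((M + 6652/1225)/(u + 11))/2 = ((6652/1225 + M)/(11 + u))/2 = (6652/1225 + M)/(2*(11 + u)))
V(15, -14 - 1*(-30))/(-7520) = ((6652 + 1225*15)/(2450*(11 + (-14 - 1*(-30)))))/(-7520) = ((6652 + 18375)/(2450*(11 + (-14 + 30))))*(-1/7520) = ((1/2450)*25027/(11 + 16))*(-1/7520) = ((1/2450)*25027/27)*(-1/7520) = ((1/2450)*(1/27)*25027)*(-1/7520) = (25027/66150)*(-1/7520) = -25027/497448000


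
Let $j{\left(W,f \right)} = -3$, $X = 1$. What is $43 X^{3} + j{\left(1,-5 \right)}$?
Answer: $40$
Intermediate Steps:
$43 X^{3} + j{\left(1,-5 \right)} = 43 \cdot 1^{3} - 3 = 43 \cdot 1 - 3 = 43 - 3 = 40$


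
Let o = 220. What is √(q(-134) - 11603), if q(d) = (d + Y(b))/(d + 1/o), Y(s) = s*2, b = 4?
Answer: I*√10082322592043/29479 ≈ 107.71*I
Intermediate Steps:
Y(s) = 2*s
q(d) = (8 + d)/(1/220 + d) (q(d) = (d + 2*4)/(d + 1/220) = (d + 8)/(d + 1/220) = (8 + d)/(1/220 + d))
√(q(-134) - 11603) = √(220*(8 - 134)/(1 + 220*(-134)) - 11603) = √(220*(-126)/(1 - 29480) - 11603) = √(220*(-126)/(-29479) - 11603) = √(220*(-1/29479)*(-126) - 11603) = √(27720/29479 - 11603) = √(-342017117/29479) = I*√10082322592043/29479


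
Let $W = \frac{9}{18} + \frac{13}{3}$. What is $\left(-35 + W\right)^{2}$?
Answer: $\frac{32761}{36} \approx 910.03$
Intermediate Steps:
$W = \frac{29}{6}$ ($W = 9 \cdot \frac{1}{18} + 13 \cdot \frac{1}{3} = \frac{1}{2} + \frac{13}{3} = \frac{29}{6} \approx 4.8333$)
$\left(-35 + W\right)^{2} = \left(-35 + \frac{29}{6}\right)^{2} = \left(- \frac{181}{6}\right)^{2} = \frac{32761}{36}$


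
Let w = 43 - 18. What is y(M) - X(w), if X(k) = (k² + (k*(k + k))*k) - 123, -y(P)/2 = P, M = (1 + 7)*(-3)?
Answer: -31704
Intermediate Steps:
w = 25
M = -24 (M = 8*(-3) = -24)
y(P) = -2*P
X(k) = -123 + k² + 2*k³ (X(k) = (k² + (k*(2*k))*k) - 123 = (k² + (2*k²)*k) - 123 = (k² + 2*k³) - 123 = -123 + k² + 2*k³)
y(M) - X(w) = -2*(-24) - (-123 + 25² + 2*25³) = 48 - (-123 + 625 + 2*15625) = 48 - (-123 + 625 + 31250) = 48 - 1*31752 = 48 - 31752 = -31704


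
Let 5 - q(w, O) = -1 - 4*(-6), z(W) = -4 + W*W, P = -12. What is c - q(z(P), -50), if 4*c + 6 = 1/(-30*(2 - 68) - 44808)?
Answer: 2826647/171312 ≈ 16.500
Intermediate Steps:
z(W) = -4 + W²
q(w, O) = -18 (q(w, O) = 5 - (-1 - 4*(-6)) = 5 - (-1 + 24) = 5 - 1*23 = 5 - 23 = -18)
c = -256969/171312 (c = -3/2 + 1/(4*(-30*(2 - 68) - 44808)) = -3/2 + 1/(4*(-30*(-66) - 44808)) = -3/2 + 1/(4*(1980 - 44808)) = -3/2 + (¼)/(-42828) = -3/2 + (¼)*(-1/42828) = -3/2 - 1/171312 = -256969/171312 ≈ -1.5000)
c - q(z(P), -50) = -256969/171312 - 1*(-18) = -256969/171312 + 18 = 2826647/171312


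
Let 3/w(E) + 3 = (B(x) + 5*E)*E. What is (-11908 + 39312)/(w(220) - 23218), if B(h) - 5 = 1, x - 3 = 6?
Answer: -6667859068/5649334103 ≈ -1.1803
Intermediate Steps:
x = 9 (x = 3 + 6 = 9)
B(h) = 6 (B(h) = 5 + 1 = 6)
w(E) = 3/(-3 + E*(6 + 5*E)) (w(E) = 3/(-3 + (6 + 5*E)*E) = 3/(-3 + E*(6 + 5*E)))
(-11908 + 39312)/(w(220) - 23218) = (-11908 + 39312)/(3/(-3 + 5*220**2 + 6*220) - 23218) = 27404/(3/(-3 + 5*48400 + 1320) - 23218) = 27404/(3/(-3 + 242000 + 1320) - 23218) = 27404/(3/243317 - 23218) = 27404/(-5649334103/243317) = 27404*(-243317/5649334103) = -6667859068/5649334103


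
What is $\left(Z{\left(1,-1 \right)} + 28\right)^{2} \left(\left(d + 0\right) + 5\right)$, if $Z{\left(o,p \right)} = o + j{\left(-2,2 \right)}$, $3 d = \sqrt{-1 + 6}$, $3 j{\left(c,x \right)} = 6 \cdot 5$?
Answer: $7605 + 507 \sqrt{5} \approx 8738.7$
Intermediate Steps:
$j{\left(c,x \right)} = 10$ ($j{\left(c,x \right)} = \frac{6 \cdot 5}{3} = \frac{1}{3} \cdot 30 = 10$)
$d = \frac{\sqrt{5}}{3}$ ($d = \frac{\sqrt{-1 + 6}}{3} = \frac{\sqrt{5}}{3} \approx 0.74536$)
$Z{\left(o,p \right)} = 10 + o$ ($Z{\left(o,p \right)} = o + 10 = 10 + o$)
$\left(Z{\left(1,-1 \right)} + 28\right)^{2} \left(\left(d + 0\right) + 5\right) = \left(\left(10 + 1\right) + 28\right)^{2} \left(\left(\frac{\sqrt{5}}{3} + 0\right) + 5\right) = \left(11 + 28\right)^{2} \left(\frac{\sqrt{5}}{3} + 5\right) = 39^{2} \left(5 + \frac{\sqrt{5}}{3}\right) = 1521 \left(5 + \frac{\sqrt{5}}{3}\right) = 7605 + 507 \sqrt{5}$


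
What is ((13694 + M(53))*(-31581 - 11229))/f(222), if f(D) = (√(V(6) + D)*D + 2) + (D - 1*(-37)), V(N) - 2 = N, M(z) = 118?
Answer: 17147459880/1251911 - 14585195760*√230/1251911 ≈ -1.6299e+5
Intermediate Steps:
V(N) = 2 + N
f(D) = 39 + D + D*√(8 + D) (f(D) = (√((2 + 6) + D)*D + 2) + (D - 1*(-37)) = (√(8 + D)*D + 2) + (D + 37) = (D*√(8 + D) + 2) + (37 + D) = (2 + D*√(8 + D)) + (37 + D) = 39 + D + D*√(8 + D))
((13694 + M(53))*(-31581 - 11229))/f(222) = ((13694 + 118)*(-31581 - 11229))/(39 + 222 + 222*√(8 + 222)) = (13812*(-42810))/(39 + 222 + 222*√230) = -591291720/(261 + 222*√230)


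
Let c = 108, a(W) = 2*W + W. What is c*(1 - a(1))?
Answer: -216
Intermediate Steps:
a(W) = 3*W
c*(1 - a(1)) = 108*(1 - 3) = 108*(-2) = -216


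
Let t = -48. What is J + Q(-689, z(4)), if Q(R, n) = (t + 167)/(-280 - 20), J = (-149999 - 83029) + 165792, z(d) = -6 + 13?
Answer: -20170919/300 ≈ -67236.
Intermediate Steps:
z(d) = 7
J = -67236 (J = -233028 + 165792 = -67236)
Q(R, n) = -119/300 (Q(R, n) = (-48 + 167)/(-280 - 20) = 119/(-300) = 119*(-1/300) = -119/300)
J + Q(-689, z(4)) = -67236 - 119/300 = -20170919/300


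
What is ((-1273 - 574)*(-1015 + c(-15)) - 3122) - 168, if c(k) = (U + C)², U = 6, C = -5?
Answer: 1869568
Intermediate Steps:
c(k) = 1 (c(k) = (6 - 5)² = 1² = 1)
((-1273 - 574)*(-1015 + c(-15)) - 3122) - 168 = ((-1273 - 574)*(-1015 + 1) - 3122) - 168 = (-1847*(-1014) - 3122) - 168 = (1872858 - 3122) - 168 = 1869736 - 168 = 1869568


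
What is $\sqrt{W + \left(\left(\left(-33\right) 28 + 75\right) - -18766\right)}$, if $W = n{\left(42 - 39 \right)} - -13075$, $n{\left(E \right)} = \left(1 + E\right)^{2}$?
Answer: $4 \sqrt{1938} \approx 176.09$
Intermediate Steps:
$W = 13091$ ($W = \left(1 + \left(42 - 39\right)\right)^{2} - -13075 = \left(1 + 3\right)^{2} + 13075 = 4^{2} + 13075 = 16 + 13075 = 13091$)
$\sqrt{W + \left(\left(\left(-33\right) 28 + 75\right) - -18766\right)} = \sqrt{13091 + \left(\left(\left(-33\right) 28 + 75\right) - -18766\right)} = \sqrt{13091 + \left(\left(-924 + 75\right) + 18766\right)} = \sqrt{13091 + \left(-849 + 18766\right)} = \sqrt{13091 + 17917} = \sqrt{31008} = 4 \sqrt{1938}$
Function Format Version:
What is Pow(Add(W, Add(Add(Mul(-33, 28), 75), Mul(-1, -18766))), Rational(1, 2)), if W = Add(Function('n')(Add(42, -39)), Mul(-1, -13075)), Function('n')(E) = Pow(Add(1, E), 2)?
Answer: Mul(4, Pow(1938, Rational(1, 2))) ≈ 176.09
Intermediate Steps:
W = 13091 (W = Add(Pow(Add(1, Add(42, -39)), 2), Mul(-1, -13075)) = Add(Pow(Add(1, 3), 2), 13075) = Add(Pow(4, 2), 13075) = Add(16, 13075) = 13091)
Pow(Add(W, Add(Add(Mul(-33, 28), 75), Mul(-1, -18766))), Rational(1, 2)) = Pow(Add(13091, Add(Add(Mul(-33, 28), 75), Mul(-1, -18766))), Rational(1, 2)) = Pow(Add(13091, Add(Add(-924, 75), 18766)), Rational(1, 2)) = Pow(Add(13091, Add(-849, 18766)), Rational(1, 2)) = Pow(Add(13091, 17917), Rational(1, 2)) = Pow(31008, Rational(1, 2)) = Mul(4, Pow(1938, Rational(1, 2)))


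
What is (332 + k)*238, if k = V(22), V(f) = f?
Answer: 84252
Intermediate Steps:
k = 22
(332 + k)*238 = (332 + 22)*238 = 354*238 = 84252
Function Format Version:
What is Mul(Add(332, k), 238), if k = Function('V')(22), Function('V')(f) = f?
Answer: 84252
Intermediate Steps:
k = 22
Mul(Add(332, k), 238) = Mul(Add(332, 22), 238) = Mul(354, 238) = 84252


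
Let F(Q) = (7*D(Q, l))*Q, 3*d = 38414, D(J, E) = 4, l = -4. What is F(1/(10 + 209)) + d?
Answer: 934750/73 ≈ 12805.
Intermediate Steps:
d = 38414/3 (d = (⅓)*38414 = 38414/3 ≈ 12805.)
F(Q) = 28*Q (F(Q) = (7*4)*Q = 28*Q)
F(1/(10 + 209)) + d = 28/(10 + 209) + 38414/3 = 28/219 + 38414/3 = 934750/73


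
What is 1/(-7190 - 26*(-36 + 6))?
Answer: -1/6410 ≈ -0.00015601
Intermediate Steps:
1/(-7190 - 26*(-36 + 6)) = 1/(-7190 - 26*(-30)) = 1/(-7190 + 780) = 1/(-6410) = -1/6410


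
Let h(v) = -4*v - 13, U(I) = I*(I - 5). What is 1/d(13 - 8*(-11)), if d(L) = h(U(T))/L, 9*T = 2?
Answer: -8181/709 ≈ -11.539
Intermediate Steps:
T = 2/9 (T = (⅑)*2 = 2/9 ≈ 0.22222)
U(I) = I*(-5 + I)
h(v) = -13 - 4*v
d(L) = -709/(81*L) (d(L) = (-13 - 8*(-5 + 2/9)/9)/L = (-13 - 8*(-43)/(9*9))/L = (-13 - 4*(-86/81))/L = (-13 + 344/81)/L = -709/(81*L))
1/d(13 - 8*(-11)) = 1/(-709/(81*(13 - 8*(-11)))) = 1/(-709/(81*(13 + 88))) = 1/(-709/81/101) = 1/(-709/81*1/101) = 1/(-709/8181) = -8181/709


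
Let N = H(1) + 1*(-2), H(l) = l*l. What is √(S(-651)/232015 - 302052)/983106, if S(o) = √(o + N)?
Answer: √(-331831616283300 + 9470*I*√163)/32585048370 ≈ 1.0184e-13 + 0.00055904*I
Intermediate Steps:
H(l) = l²
N = -1 (N = 1² + 1*(-2) = 1 - 2 = -1)
S(o) = √(-1 + o) (S(o) = √(o - 1) = √(-1 + o))
√(S(-651)/232015 - 302052)/983106 = √(√(-1 - 651)/232015 - 302052)/983106 = √(√(-652)*(1/232015) - 302052)*(1/983106) = √((2*I*√163)*(1/232015) - 302052)*(1/983106) = √(2*I*√163/232015 - 302052)*(1/983106) = √(-302052 + 2*I*√163/232015)*(1/983106) = √(-302052 + 2*I*√163/232015)/983106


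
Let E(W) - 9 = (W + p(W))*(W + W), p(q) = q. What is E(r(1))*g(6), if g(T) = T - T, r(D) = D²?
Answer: 0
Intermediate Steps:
g(T) = 0
E(W) = 9 + 4*W² (E(W) = 9 + (W + W)*(W + W) = 9 + (2*W)*(2*W) = 9 + 4*W²)
E(r(1))*g(6) = (9 + 4*(1²)²)*0 = (9 + 4*1²)*0 = (9 + 4*1)*0 = (9 + 4)*0 = 13*0 = 0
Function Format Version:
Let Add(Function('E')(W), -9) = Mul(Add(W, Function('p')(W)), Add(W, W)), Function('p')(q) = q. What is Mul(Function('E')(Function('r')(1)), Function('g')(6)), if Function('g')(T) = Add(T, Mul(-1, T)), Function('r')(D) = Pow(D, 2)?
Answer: 0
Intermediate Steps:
Function('g')(T) = 0
Function('E')(W) = Add(9, Mul(4, Pow(W, 2))) (Function('E')(W) = Add(9, Mul(Add(W, W), Add(W, W))) = Add(9, Mul(Mul(2, W), Mul(2, W))) = Add(9, Mul(4, Pow(W, 2))))
Mul(Function('E')(Function('r')(1)), Function('g')(6)) = Mul(Add(9, Mul(4, Pow(Pow(1, 2), 2))), 0) = Mul(Add(9, Mul(4, Pow(1, 2))), 0) = Mul(Add(9, Mul(4, 1)), 0) = Mul(Add(9, 4), 0) = Mul(13, 0) = 0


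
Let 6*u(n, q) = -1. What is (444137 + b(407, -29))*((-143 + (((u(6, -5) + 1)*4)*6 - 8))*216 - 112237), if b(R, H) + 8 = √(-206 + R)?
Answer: -62414780757 - 140533*√201 ≈ -6.2417e+10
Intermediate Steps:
b(R, H) = -8 + √(-206 + R)
u(n, q) = -⅙ (u(n, q) = (⅙)*(-1) = -⅙)
(444137 + b(407, -29))*((-143 + (((u(6, -5) + 1)*4)*6 - 8))*216 - 112237) = (444137 + (-8 + √(-206 + 407)))*((-143 + (((-⅙ + 1)*4)*6 - 8))*216 - 112237) = (444137 + (-8 + √201))*((-143 + (((⅚)*4)*6 - 8))*216 - 112237) = (444129 + √201)*((-143 + ((10/3)*6 - 8))*216 - 112237) = (444129 + √201)*((-143 + (20 - 8))*216 - 112237) = (444129 + √201)*((-143 + 12)*216 - 112237) = (444129 + √201)*(-131*216 - 112237) = (444129 + √201)*(-28296 - 112237) = (444129 + √201)*(-140533) = -62414780757 - 140533*√201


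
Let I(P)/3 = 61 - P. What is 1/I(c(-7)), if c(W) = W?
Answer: 1/204 ≈ 0.0049020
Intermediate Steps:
I(P) = 183 - 3*P (I(P) = 3*(61 - P) = 183 - 3*P)
1/I(c(-7)) = 1/(183 - 3*(-7)) = 1/(183 + 21) = 1/204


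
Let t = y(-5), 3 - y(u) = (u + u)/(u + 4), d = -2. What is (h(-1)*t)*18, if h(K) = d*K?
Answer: -252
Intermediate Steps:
y(u) = 3 - 2*u/(4 + u) (y(u) = 3 - (u + u)/(u + 4) = 3 - 2*u/(4 + u))
t = -7 (t = (12 - 5)/(4 - 5) = 7/(-1) = -1*7 = -7)
h(K) = -2*K
(h(-1)*t)*18 = (-2*(-1)*(-7))*18 = (2*(-7))*18 = -14*18 = -252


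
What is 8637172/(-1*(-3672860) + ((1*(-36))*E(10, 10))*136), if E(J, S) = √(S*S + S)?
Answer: 396539044399/168590797373 + 2642974632*√110/842953986865 ≈ 2.3850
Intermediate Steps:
E(J, S) = √(S + S²) (E(J, S) = √(S² + S) = √(S + S²))
8637172/(-1*(-3672860) + ((1*(-36))*E(10, 10))*136) = 8637172/(-1*(-3672860) + ((1*(-36))*√(10*(1 + 10)))*136) = 8637172/(3672860 - 36*√110*136) = 8637172/(3672860 - 4896*√110)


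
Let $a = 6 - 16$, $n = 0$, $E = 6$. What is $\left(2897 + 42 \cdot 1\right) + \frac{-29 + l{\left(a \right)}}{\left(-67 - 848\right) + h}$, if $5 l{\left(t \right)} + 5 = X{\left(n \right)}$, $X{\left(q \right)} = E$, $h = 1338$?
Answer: $\frac{690649}{235} \approx 2938.9$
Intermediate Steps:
$a = -10$ ($a = 6 - 16 = -10$)
$X{\left(q \right)} = 6$
$l{\left(t \right)} = \frac{1}{5}$ ($l{\left(t \right)} = -1 + \frac{1}{5} \cdot 6 = -1 + \frac{6}{5} = \frac{1}{5}$)
$\left(2897 + 42 \cdot 1\right) + \frac{-29 + l{\left(a \right)}}{\left(-67 - 848\right) + h} = \left(2897 + 42 \cdot 1\right) + \frac{-29 + \frac{1}{5}}{\left(-67 - 848\right) + 1338} = \left(2897 + 42\right) - \frac{144}{5 \left(\left(-67 - 848\right) + 1338\right)} = 2939 - \frac{144}{5 \left(-915 + 1338\right)} = 2939 - \frac{144}{5 \cdot 423} = 2939 - \frac{16}{235} = \frac{690649}{235}$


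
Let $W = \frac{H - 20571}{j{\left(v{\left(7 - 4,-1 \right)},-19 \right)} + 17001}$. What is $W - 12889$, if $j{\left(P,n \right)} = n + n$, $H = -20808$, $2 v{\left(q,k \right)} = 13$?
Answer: $- \frac{218677486}{16963} \approx -12891.0$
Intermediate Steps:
$v{\left(q,k \right)} = \frac{13}{2}$ ($v{\left(q,k \right)} = \frac{1}{2} \cdot 13 = \frac{13}{2}$)
$j{\left(P,n \right)} = 2 n$
$W = - \frac{41379}{16963}$ ($W = \frac{-20808 - 20571}{2 \left(-19\right) + 17001} = - \frac{41379}{-38 + 17001} = - \frac{41379}{16963} \approx -2.4394$)
$W - 12889 = - \frac{41379}{16963} - 12889 = - \frac{218677486}{16963}$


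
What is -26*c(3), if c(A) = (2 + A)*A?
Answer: -390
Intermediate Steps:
c(A) = A*(2 + A)
-26*c(3) = -78*(2 + 3) = -78*5 = -26*15 = -390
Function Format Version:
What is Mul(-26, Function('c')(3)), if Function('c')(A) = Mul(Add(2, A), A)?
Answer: -390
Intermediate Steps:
Function('c')(A) = Mul(A, Add(2, A))
Mul(-26, Function('c')(3)) = Mul(-26, Mul(3, Add(2, 3))) = Mul(-26, Mul(3, 5)) = Mul(-26, 15) = -390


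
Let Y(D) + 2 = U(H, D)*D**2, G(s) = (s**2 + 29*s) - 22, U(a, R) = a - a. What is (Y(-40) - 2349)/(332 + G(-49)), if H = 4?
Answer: -2351/1290 ≈ -1.8225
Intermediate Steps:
U(a, R) = 0
G(s) = -22 + s**2 + 29*s
Y(D) = -2 (Y(D) = -2 + 0*D**2 = -2 + 0 = -2)
(Y(-40) - 2349)/(332 + G(-49)) = (-2 - 2349)/(332 + (-22 + (-49)**2 + 29*(-49))) = -2351/(332 + (-22 + 2401 - 1421)) = -2351/(332 + 958) = -2351/1290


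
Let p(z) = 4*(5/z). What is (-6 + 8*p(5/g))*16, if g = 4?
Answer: 1952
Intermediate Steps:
p(z) = 20/z
(-6 + 8*p(5/g))*16 = (-6 + 8*(20/((5/4))))*16 = (-6 + 8*(20/((5*(¼)))))*16 = (-6 + 8*(20/(5/4)))*16 = (-6 + 8*(20*(⅘)))*16 = (-6 + 8*16)*16 = (-6 + 128)*16 = 122*16 = 1952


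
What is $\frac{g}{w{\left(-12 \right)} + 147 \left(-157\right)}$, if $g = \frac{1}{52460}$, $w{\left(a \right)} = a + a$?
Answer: $- \frac{1}{1211983380} \approx -8.2509 \cdot 10^{-10}$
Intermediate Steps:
$w{\left(a \right)} = 2 a$
$g = \frac{1}{52460} \approx 1.9062 \cdot 10^{-5}$
$\frac{g}{w{\left(-12 \right)} + 147 \left(-157\right)} = \frac{1}{52460 \left(2 \left(-12\right) + 147 \left(-157\right)\right)} = \frac{1}{52460 \left(-24 - 23079\right)} = \frac{1}{52460 \left(-23103\right)} = \frac{1}{52460} \left(- \frac{1}{23103}\right) = - \frac{1}{1211983380}$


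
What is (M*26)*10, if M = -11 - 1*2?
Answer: -3380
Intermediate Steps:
M = -13 (M = -11 - 2 = -13)
(M*26)*10 = -13*26*10 = -338*10 = -3380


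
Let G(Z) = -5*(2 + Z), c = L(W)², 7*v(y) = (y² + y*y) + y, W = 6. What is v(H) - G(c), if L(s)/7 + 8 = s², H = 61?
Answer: 1352133/7 ≈ 1.9316e+5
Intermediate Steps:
L(s) = -56 + 7*s²
v(y) = y/7 + 2*y²/7 (v(y) = ((y² + y*y) + y)/7 = ((y² + y²) + y)/7 = (2*y² + y)/7 = (y + 2*y²)/7 = y/7 + 2*y²/7)
c = 38416 (c = (-56 + 7*6²)² = (-56 + 7*36)² = (-56 + 252)² = 196² = 38416)
G(Z) = -10 - 5*Z
v(H) - G(c) = (⅐)*61*(1 + 2*61) - (-10 - 5*38416) = (⅐)*61*(1 + 122) - (-10 - 192080) = (⅐)*61*123 - 1*(-192090) = 7503/7 + 192090 = 1352133/7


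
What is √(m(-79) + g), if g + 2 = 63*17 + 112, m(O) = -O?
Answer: 6*√35 ≈ 35.496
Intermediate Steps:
g = 1181 (g = -2 + (63*17 + 112) = -2 + (1071 + 112) = -2 + 1183 = 1181)
√(m(-79) + g) = √(-1*(-79) + 1181) = √(79 + 1181) = √1260 = 6*√35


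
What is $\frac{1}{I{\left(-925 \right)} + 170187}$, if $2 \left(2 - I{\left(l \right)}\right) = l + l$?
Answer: $\frac{1}{171114} \approx 5.8441 \cdot 10^{-6}$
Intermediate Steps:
$I{\left(l \right)} = 2 - l$ ($I{\left(l \right)} = 2 - \frac{l + l}{2} = 2 - \frac{2 l}{2} = 2 - l$)
$\frac{1}{I{\left(-925 \right)} + 170187} = \frac{1}{\left(2 - -925\right) + 170187} = \frac{1}{\left(2 + 925\right) + 170187} = \frac{1}{927 + 170187} = \frac{1}{171114}$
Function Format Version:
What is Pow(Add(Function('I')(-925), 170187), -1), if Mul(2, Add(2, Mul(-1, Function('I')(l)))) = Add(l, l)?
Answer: Rational(1, 171114) ≈ 5.8441e-6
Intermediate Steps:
Function('I')(l) = Add(2, Mul(-1, l)) (Function('I')(l) = Add(2, Mul(Rational(-1, 2), Add(l, l))) = Add(2, Mul(Rational(-1, 2), Mul(2, l))) = Add(2, Mul(-1, l)))
Pow(Add(Function('I')(-925), 170187), -1) = Pow(Add(Add(2, Mul(-1, -925)), 170187), -1) = Pow(Add(Add(2, 925), 170187), -1) = Pow(Add(927, 170187), -1) = Pow(171114, -1) = Rational(1, 171114)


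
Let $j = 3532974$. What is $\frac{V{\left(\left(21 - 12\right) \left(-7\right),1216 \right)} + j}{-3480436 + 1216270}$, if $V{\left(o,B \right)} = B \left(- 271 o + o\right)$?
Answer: $- \frac{4036189}{377361} \approx -10.696$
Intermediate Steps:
$V{\left(o,B \right)} = - 270 B o$ ($V{\left(o,B \right)} = B \left(- 270 o\right) = - 270 B o$)
$\frac{V{\left(\left(21 - 12\right) \left(-7\right),1216 \right)} + j}{-3480436 + 1216270} = \frac{\left(-270\right) 1216 \left(21 - 12\right) \left(-7\right) + 3532974}{-3480436 + 1216270} = \frac{\left(-270\right) 1216 \cdot 9 \left(-7\right) + 3532974}{-2264166} = \left(\left(-270\right) 1216 \left(-63\right) + 3532974\right) \left(- \frac{1}{2264166}\right) = \left(20684160 + 3532974\right) \left(- \frac{1}{2264166}\right) = 24217134 \left(- \frac{1}{2264166}\right) = - \frac{4036189}{377361}$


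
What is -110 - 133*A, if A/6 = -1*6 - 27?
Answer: 26224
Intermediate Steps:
A = -198 (A = 6*(-1*6 - 27) = 6*(-6 - 27) = 6*(-33) = -198)
-110 - 133*A = -110 - 133*(-198) = -110 + 26334 = 26224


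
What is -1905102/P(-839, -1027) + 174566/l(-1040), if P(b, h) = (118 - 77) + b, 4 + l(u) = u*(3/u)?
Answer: -22899761/133 ≈ -1.7218e+5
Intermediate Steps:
l(u) = -1 (l(u) = -4 + u*(3/u) = -4 + 3 = -1)
P(b, h) = 41 + b
-1905102/P(-839, -1027) + 174566/l(-1040) = -1905102/(41 - 839) + 174566/(-1) = -1905102/(-798) + 174566*(-1) = -1905102*(-1/798) - 174566 = 317517/133 - 174566 = -22899761/133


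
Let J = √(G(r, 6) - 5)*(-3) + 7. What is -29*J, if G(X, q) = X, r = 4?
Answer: -203 + 87*I ≈ -203.0 + 87.0*I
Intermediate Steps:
J = 7 - 3*I (J = √(4 - 5)*(-3) + 7 = √(-1)*(-3) + 7 = I*(-3) + 7 = -3*I + 7 = 7 - 3*I ≈ 7.0 - 3.0*I)
-29*J = -29*(7 - 3*I) = -203 + 87*I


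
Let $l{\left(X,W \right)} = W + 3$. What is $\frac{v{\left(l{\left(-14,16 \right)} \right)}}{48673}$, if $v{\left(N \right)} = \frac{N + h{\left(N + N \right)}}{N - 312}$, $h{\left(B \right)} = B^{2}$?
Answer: $- \frac{1463}{14261189} \approx -0.00010259$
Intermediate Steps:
$l{\left(X,W \right)} = 3 + W$
$v{\left(N \right)} = \frac{N + 4 N^{2}}{-312 + N}$ ($v{\left(N \right)} = \frac{N + \left(N + N\right)^{2}}{N - 312} = \frac{N + \left(2 N\right)^{2}}{-312 + N} = \frac{N + 4 N^{2}}{-312 + N}$)
$\frac{v{\left(l{\left(-14,16 \right)} \right)}}{48673} = \frac{\left(3 + 16\right) \frac{1}{-312 + \left(3 + 16\right)} \left(1 + 4 \left(3 + 16\right)\right)}{48673} = \frac{19 \left(1 + 4 \cdot 19\right)}{-312 + 19} \cdot \frac{1}{48673} = \frac{19 \left(1 + 76\right)}{-293} \cdot \frac{1}{48673} = 19 \left(- \frac{1}{293}\right) 77 \cdot \frac{1}{48673} = \left(- \frac{1463}{293}\right) \frac{1}{48673} = - \frac{1463}{14261189}$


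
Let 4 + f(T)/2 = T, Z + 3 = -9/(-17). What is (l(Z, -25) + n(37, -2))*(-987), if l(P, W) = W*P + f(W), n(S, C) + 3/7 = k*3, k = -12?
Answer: 548067/17 ≈ 32239.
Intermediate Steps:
Z = -42/17 (Z = -3 - 9/(-17) = -3 - 9*(-1/17) = -3 + 9/17 = -42/17 ≈ -2.4706)
f(T) = -8 + 2*T
n(S, C) = -255/7 (n(S, C) = -3/7 - 12*3 = -3/7 - 36 = -255/7)
l(P, W) = -8 + 2*W + P*W (l(P, W) = W*P + (-8 + 2*W) = P*W + (-8 + 2*W) = -8 + 2*W + P*W)
(l(Z, -25) + n(37, -2))*(-987) = ((-8 + 2*(-25) - 42/17*(-25)) - 255/7)*(-987) = ((-8 - 50 + 1050/17) - 255/7)*(-987) = (64/17 - 255/7)*(-987) = -3887/119*(-987) = 548067/17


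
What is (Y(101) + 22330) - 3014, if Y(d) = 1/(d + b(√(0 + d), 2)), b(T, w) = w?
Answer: 1989549/103 ≈ 19316.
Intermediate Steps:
Y(d) = 1/(2 + d) (Y(d) = 1/(d + 2) = 1/(2 + d))
(Y(101) + 22330) - 3014 = (1/(2 + 101) + 22330) - 3014 = (1/103 + 22330) - 3014 = 2299991/103 - 3014 = 1989549/103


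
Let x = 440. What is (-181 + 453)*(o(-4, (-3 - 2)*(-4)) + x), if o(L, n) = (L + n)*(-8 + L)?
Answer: 67456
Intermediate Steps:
o(L, n) = (-8 + L)*(L + n)
(-181 + 453)*(o(-4, (-3 - 2)*(-4)) + x) = (-181 + 453)*(((-4)**2 - 8*(-4) - 8*(-3 - 2)*(-4) - 4*(-3 - 2)*(-4)) + 440) = 272*((16 + 32 - (-40)*(-4) - (-20)*(-4)) + 440) = 272*((16 + 32 - 8*20 - 4*20) + 440) = 272*((16 + 32 - 160 - 80) + 440) = 272*(-192 + 440) = 272*248 = 67456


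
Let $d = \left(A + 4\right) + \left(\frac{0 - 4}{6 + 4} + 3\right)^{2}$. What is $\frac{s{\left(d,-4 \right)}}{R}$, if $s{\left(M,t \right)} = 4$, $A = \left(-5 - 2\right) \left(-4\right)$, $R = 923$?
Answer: $\frac{4}{923} \approx 0.0043337$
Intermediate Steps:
$A = 28$ ($A = \left(-7\right) \left(-4\right) = 28$)
$d = \frac{969}{25}$ ($d = \left(28 + 4\right) + \left(\frac{0 - 4}{6 + 4} + 3\right)^{2} = 32 + \left(- \frac{4}{10} + 3\right)^{2} = 32 + \left(\left(-4\right) \frac{1}{10} + 3\right)^{2} = 32 + \left(- \frac{2}{5} + 3\right)^{2} = 32 + \left(\frac{13}{5}\right)^{2} = 32 + \frac{169}{25} = \frac{969}{25} \approx 38.76$)
$\frac{s{\left(d,-4 \right)}}{R} = \frac{4}{923}$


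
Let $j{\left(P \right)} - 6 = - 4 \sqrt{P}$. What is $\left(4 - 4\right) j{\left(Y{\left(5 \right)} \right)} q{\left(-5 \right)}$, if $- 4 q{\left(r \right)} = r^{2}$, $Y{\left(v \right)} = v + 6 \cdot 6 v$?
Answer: $0$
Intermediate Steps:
$Y{\left(v \right)} = 37 v$ ($Y{\left(v \right)} = v + 36 v = 37 v$)
$q{\left(r \right)} = - \frac{r^{2}}{4}$
$j{\left(P \right)} = 6 - 4 \sqrt{P}$
$\left(4 - 4\right) j{\left(Y{\left(5 \right)} \right)} q{\left(-5 \right)} = \left(4 - 4\right) \left(6 - 4 \sqrt{37 \cdot 5}\right) \left(- \frac{\left(-5\right)^{2}}{4}\right) = \left(4 - 4\right) \left(6 - 4 \sqrt{185}\right) \left(\left(- \frac{1}{4}\right) 25\right) = 0 \left(6 - 4 \sqrt{185}\right) \left(- \frac{25}{4}\right) = 0 \left(- \frac{25}{4}\right) = 0$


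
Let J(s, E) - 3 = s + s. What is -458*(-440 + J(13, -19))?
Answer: 188238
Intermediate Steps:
J(s, E) = 3 + 2*s (J(s, E) = 3 + (s + s) = 3 + 2*s)
-458*(-440 + J(13, -19)) = -458*(-440 + (3 + 2*13)) = -458*(-440 + (3 + 26)) = -458*(-440 + 29) = -458*(-411) = 188238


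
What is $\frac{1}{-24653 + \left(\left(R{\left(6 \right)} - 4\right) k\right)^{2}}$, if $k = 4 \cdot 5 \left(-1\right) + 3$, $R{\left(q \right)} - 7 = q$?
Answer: $- \frac{1}{1244} \approx -0.00080386$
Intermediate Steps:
$R{\left(q \right)} = 7 + q$
$k = -17$ ($k = 20 \left(-1\right) + 3 = -20 + 3 = -17$)
$\frac{1}{-24653 + \left(\left(R{\left(6 \right)} - 4\right) k\right)^{2}} = \frac{1}{-24653 + \left(\left(\left(7 + 6\right) - 4\right) \left(-17\right)\right)^{2}} = \frac{1}{-24653 + \left(\left(13 - 4\right) \left(-17\right)\right)^{2}} = \frac{1}{-24653 + \left(9 \left(-17\right)\right)^{2}} = \frac{1}{-24653 + \left(-153\right)^{2}} = \frac{1}{-24653 + 23409} = \frac{1}{-1244} = - \frac{1}{1244}$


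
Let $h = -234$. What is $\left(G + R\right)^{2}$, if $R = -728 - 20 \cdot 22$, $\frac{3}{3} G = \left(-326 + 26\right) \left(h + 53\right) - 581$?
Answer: $2761607601$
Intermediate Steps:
$G = 53719$ ($G = \left(-326 + 26\right) \left(-234 + 53\right) - 581 = \left(-300\right) \left(-181\right) - 581 = 54300 - 581 = 53719$)
$R = -1168$ ($R = -728 - 440 = -1168$)
$\left(G + R\right)^{2} = \left(53719 - 1168\right)^{2} = 52551^{2} = 2761607601$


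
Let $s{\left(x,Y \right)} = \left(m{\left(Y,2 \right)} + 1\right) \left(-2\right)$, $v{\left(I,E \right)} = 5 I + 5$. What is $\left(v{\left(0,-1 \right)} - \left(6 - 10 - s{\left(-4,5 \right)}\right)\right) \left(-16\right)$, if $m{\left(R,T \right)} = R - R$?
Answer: $-112$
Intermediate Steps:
$v{\left(I,E \right)} = 5 + 5 I$
$m{\left(R,T \right)} = 0$
$s{\left(x,Y \right)} = -2$ ($s{\left(x,Y \right)} = \left(0 + 1\right) \left(-2\right) = 1 \left(-2\right) = -2$)
$\left(v{\left(0,-1 \right)} - \left(6 - 10 - s{\left(-4,5 \right)}\right)\right) \left(-16\right) = \left(\left(5 + 5 \cdot 0\right) - \left(8 - 10\right)\right) \left(-16\right) = \left(\left(5 + 0\right) - -2\right) \left(-16\right) = \left(5 - -2\right) \left(-16\right) = \left(5 + \left(-2 + 4\right)\right) \left(-16\right) = \left(5 + 2\right) \left(-16\right) = 7 \left(-16\right) = -112$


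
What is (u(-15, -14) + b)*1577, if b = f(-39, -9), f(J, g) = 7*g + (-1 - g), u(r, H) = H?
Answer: -108813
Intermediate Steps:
f(J, g) = -1 + 6*g
b = -55 (b = -1 + 6*(-9) = -1 - 54 = -55)
(u(-15, -14) + b)*1577 = (-14 - 55)*1577 = -69*1577 = -108813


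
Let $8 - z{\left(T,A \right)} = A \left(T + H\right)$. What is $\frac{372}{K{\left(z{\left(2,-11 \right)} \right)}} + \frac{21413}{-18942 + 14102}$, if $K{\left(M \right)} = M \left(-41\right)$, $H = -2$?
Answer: $- \frac{1102993}{198440} \approx -5.5583$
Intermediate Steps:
$z{\left(T,A \right)} = 8 - A \left(-2 + T\right)$ ($z{\left(T,A \right)} = 8 - A \left(T - 2\right) = 8 - A \left(-2 + T\right)$)
$K{\left(M \right)} = - 41 M$
$\frac{372}{K{\left(z{\left(2,-11 \right)} \right)}} + \frac{21413}{-18942 + 14102} = \frac{372}{\left(-41\right) \left(8 + 2 \left(-11\right) - \left(-11\right) 2\right)} + \frac{21413}{-18942 + 14102} = \frac{372}{\left(-41\right) \left(8 - 22 + 22\right)} + \frac{21413}{-4840} = \frac{372}{\left(-41\right) 8} + 21413 \left(- \frac{1}{4840}\right) = \frac{372}{-328} - \frac{21413}{4840} = 372 \left(- \frac{1}{328}\right) - \frac{21413}{4840} = - \frac{93}{82} - \frac{21413}{4840} = - \frac{1102993}{198440}$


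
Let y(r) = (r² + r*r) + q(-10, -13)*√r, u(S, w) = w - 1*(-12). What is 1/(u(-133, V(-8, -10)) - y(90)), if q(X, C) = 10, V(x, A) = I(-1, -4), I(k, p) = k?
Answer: -16189/262074721 + 30*√10/262074721 ≈ -6.1410e-5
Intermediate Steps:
V(x, A) = -1
u(S, w) = 12 + w (u(S, w) = w + 12 = 12 + w)
y(r) = 2*r² + 10*√r (y(r) = (r² + r*r) + 10*√r = (r² + r²) + 10*√r = 2*r² + 10*√r)
1/(u(-133, V(-8, -10)) - y(90)) = 1/((12 - 1) - (2*90² + 10*√90)) = 1/(11 - (2*8100 + 10*(3*√10))) = 1/(11 - (16200 + 30*√10)) = 1/(11 + (-16200 - 30*√10)) = 1/(-16189 - 30*√10)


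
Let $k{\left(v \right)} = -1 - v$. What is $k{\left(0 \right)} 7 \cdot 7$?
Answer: $-49$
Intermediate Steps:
$k{\left(0 \right)} 7 \cdot 7 = \left(-1 - 0\right) 7 \cdot 7 = \left(-1 + 0\right) 7 \cdot 7 = \left(-1\right) 7 \cdot 7 = \left(-7\right) 7 = -49$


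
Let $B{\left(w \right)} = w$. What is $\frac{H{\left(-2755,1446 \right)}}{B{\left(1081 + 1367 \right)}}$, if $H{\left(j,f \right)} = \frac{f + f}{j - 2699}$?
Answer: $- \frac{241}{1112616} \approx -0.00021661$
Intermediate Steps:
$H{\left(j,f \right)} = \frac{2 f}{-2699 + j}$
$\frac{H{\left(-2755,1446 \right)}}{B{\left(1081 + 1367 \right)}} = \frac{2 \cdot 1446 \frac{1}{-2699 - 2755}}{1081 + 1367} = \frac{2 \cdot 1446 \frac{1}{-5454}}{2448} = 2 \cdot 1446 \left(- \frac{1}{5454}\right) \frac{1}{2448} = \left(- \frac{482}{909}\right) \frac{1}{2448} = - \frac{241}{1112616}$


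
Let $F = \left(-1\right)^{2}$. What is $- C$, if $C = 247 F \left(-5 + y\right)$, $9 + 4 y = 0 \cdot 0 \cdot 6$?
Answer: $\frac{7163}{4} \approx 1790.8$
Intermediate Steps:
$y = - \frac{9}{4}$ ($y = - \frac{9}{4} + \frac{0 \cdot 0 \cdot 6}{4} = - \frac{9}{4} + \frac{0 \cdot 6}{4} = - \frac{9}{4} + \frac{1}{4} \cdot 0 = - \frac{9}{4} + 0 = - \frac{9}{4} \approx -2.25$)
$F = 1$
$C = - \frac{7163}{4}$ ($C = 247 \cdot 1 \left(-5 - \frac{9}{4}\right) = 247 \cdot 1 \left(- \frac{29}{4}\right) = 247 \left(- \frac{29}{4}\right) = - \frac{7163}{4} \approx -1790.8$)
$- C = \left(-1\right) \left(- \frac{7163}{4}\right) = \frac{7163}{4}$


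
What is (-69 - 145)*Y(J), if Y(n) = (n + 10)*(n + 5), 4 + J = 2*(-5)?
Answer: -7704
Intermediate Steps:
J = -14 (J = -4 + 2*(-5) = -4 - 10 = -14)
Y(n) = (5 + n)*(10 + n) (Y(n) = (10 + n)*(5 + n) = (5 + n)*(10 + n))
(-69 - 145)*Y(J) = (-69 - 145)*(50 + (-14)² + 15*(-14)) = -214*(50 + 196 - 210) = -214*36 = -7704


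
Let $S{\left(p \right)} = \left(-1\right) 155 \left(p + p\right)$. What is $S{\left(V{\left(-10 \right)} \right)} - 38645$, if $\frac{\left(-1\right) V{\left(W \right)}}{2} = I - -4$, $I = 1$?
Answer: $-35545$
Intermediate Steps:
$V{\left(W \right)} = -10$ ($V{\left(W \right)} = - 2 \left(1 - -4\right) = - 2 \left(1 + 4\right) = \left(-2\right) 5 = -10$)
$S{\left(p \right)} = - 310 p$ ($S{\left(p \right)} = - 155 \cdot 2 p = - 310 p$)
$S{\left(V{\left(-10 \right)} \right)} - 38645 = \left(-310\right) \left(-10\right) - 38645 = 3100 - 38645 = -35545$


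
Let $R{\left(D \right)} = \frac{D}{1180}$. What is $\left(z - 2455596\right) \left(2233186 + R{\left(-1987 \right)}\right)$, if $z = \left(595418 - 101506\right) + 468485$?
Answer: $- \frac{3934814533390107}{1180} \approx -3.3346 \cdot 10^{12}$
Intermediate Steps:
$R{\left(D \right)} = \frac{D}{1180}$ ($R{\left(D \right)} = D \frac{1}{1180} = \frac{D}{1180}$)
$z = 962397$ ($z = 493912 + 468485 = 962397$)
$\left(z - 2455596\right) \left(2233186 + R{\left(-1987 \right)}\right) = \left(962397 - 2455596\right) \left(2233186 + \frac{1}{1180} \left(-1987\right)\right) = \left(962397 - 2455596\right) \left(2233186 - \frac{1987}{1180}\right) = \left(-1493199\right) \frac{2635157493}{1180} = - \frac{3934814533390107}{1180}$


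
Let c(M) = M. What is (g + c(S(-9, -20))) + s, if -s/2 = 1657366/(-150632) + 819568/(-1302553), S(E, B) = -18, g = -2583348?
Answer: -126716941811390697/49051540874 ≈ -2.5833e+6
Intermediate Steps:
s = 1141130111187/49051540874 (s = -2*(1657366/(-150632) + 819568/(-1302553)) = -2*(1657366*(-1/150632) + 819568*(-1/1302553)) = -2*(-828683/75316 - 819568/1302553) = -2*(-1141130111187/98103081748) = 1141130111187/49051540874 ≈ 23.264)
(g + c(S(-9, -20))) + s = (-2583348 - 18) + 1141130111187/49051540874 = -2583366 + 1141130111187/49051540874 = -126716941811390697/49051540874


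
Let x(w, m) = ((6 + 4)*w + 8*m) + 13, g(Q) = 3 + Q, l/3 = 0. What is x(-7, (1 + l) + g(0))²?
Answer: 625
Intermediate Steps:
l = 0 (l = 3*0 = 0)
x(w, m) = 13 + 8*m + 10*w (x(w, m) = (10*w + 8*m) + 13 = (8*m + 10*w) + 13 = 13 + 8*m + 10*w)
x(-7, (1 + l) + g(0))² = (13 + 8*((1 + 0) + (3 + 0)) + 10*(-7))² = (13 + 8*(1 + 3) - 70)² = (13 + 8*4 - 70)² = (13 + 32 - 70)² = (-25)² = 625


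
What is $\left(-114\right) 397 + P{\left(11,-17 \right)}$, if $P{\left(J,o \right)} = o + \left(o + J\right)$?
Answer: $-45281$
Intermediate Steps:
$P{\left(J,o \right)} = J + 2 o$ ($P{\left(J,o \right)} = o + \left(J + o\right) = J + 2 o$)
$\left(-114\right) 397 + P{\left(11,-17 \right)} = \left(-114\right) 397 + \left(11 + 2 \left(-17\right)\right) = -45258 + \left(11 - 34\right) = -45258 - 23 = -45281$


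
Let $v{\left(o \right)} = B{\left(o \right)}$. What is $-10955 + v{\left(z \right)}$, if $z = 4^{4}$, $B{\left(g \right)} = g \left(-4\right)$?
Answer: $-11979$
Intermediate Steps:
$B{\left(g \right)} = - 4 g$
$z = 256$
$v{\left(o \right)} = - 4 o$
$-10955 + v{\left(z \right)} = -10955 - 1024 = -11979$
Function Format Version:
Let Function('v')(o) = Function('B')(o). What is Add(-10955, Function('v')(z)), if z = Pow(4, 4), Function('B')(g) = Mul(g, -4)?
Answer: -11979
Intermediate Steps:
Function('B')(g) = Mul(-4, g)
z = 256
Function('v')(o) = Mul(-4, o)
Add(-10955, Function('v')(z)) = Add(-10955, Mul(-4, 256)) = Add(-10955, -1024) = -11979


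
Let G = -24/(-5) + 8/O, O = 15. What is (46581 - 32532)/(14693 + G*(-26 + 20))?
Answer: 1561/1629 ≈ 0.95826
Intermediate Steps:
G = 16/3 (G = -24/(-5) + 8/15 = -24*(-1/5) + 8*(1/15) = 24/5 + 8/15 = 16/3 ≈ 5.3333)
(46581 - 32532)/(14693 + G*(-26 + 20)) = (46581 - 32532)/(14693 + 16*(-26 + 20)/3) = 14049/(14693 + (16/3)*(-6)) = 14049/(14693 - 32) = 14049/14661 = 14049*(1/14661) = 1561/1629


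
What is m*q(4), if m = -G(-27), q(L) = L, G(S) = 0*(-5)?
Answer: 0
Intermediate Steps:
G(S) = 0
m = 0 (m = -1*0 = 0)
m*q(4) = 0*4 = 0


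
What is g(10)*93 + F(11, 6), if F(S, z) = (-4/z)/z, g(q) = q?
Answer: 8369/9 ≈ 929.89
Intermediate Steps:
F(S, z) = -4/z²
g(10)*93 + F(11, 6) = 10*93 - 4/6² = 930 - 4*1/36 = 930 - ⅑ = 8369/9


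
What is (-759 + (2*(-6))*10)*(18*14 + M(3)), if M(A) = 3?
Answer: -224145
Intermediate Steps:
(-759 + (2*(-6))*10)*(18*14 + M(3)) = (-759 + (2*(-6))*10)*(18*14 + 3) = (-759 - 12*10)*(252 + 3) = (-759 - 120)*255 = -879*255 = -224145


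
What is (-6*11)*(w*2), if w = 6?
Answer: -792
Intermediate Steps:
(-6*11)*(w*2) = (-6*11)*(6*2) = -66*12 = -792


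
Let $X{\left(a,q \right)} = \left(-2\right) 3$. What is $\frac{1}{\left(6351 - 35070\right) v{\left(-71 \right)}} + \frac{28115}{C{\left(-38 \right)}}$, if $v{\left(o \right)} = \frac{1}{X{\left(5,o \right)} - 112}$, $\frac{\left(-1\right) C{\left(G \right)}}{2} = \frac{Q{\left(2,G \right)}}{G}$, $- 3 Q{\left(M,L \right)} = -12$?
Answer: $\frac{15341259487}{114876} \approx 1.3355 \cdot 10^{5}$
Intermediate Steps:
$X{\left(a,q \right)} = -6$
$Q{\left(M,L \right)} = 4$ ($Q{\left(M,L \right)} = \left(- \frac{1}{3}\right) \left(-12\right) = 4$)
$C{\left(G \right)} = - \frac{8}{G}$ ($C{\left(G \right)} = - 2 \frac{4}{G} = - \frac{8}{G}$)
$v{\left(o \right)} = - \frac{1}{118}$ ($v{\left(o \right)} = \frac{1}{-6 - 112} = \frac{1}{-118} = - \frac{1}{118}$)
$\frac{1}{\left(6351 - 35070\right) v{\left(-71 \right)}} + \frac{28115}{C{\left(-38 \right)}} = \frac{1}{\left(6351 - 35070\right) \left(- \frac{1}{118}\right)} + \frac{28115}{\left(-8\right) \frac{1}{-38}} = \frac{1}{-28719} \left(-118\right) + \frac{28115}{\left(-8\right) \left(- \frac{1}{38}\right)} = \left(- \frac{1}{28719}\right) \left(-118\right) + \frac{28115}{\frac{4}{19}} = \frac{118}{28719} + 28115 \cdot \frac{19}{4} = \frac{118}{28719} + \frac{534185}{4} = \frac{15341259487}{114876}$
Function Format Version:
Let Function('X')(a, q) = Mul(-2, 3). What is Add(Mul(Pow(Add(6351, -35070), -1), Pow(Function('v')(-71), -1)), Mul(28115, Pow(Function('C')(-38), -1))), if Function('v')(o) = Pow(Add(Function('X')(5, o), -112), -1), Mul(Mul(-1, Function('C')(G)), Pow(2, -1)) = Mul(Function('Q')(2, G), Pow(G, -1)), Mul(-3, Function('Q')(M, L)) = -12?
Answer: Rational(15341259487, 114876) ≈ 1.3355e+5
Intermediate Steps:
Function('X')(a, q) = -6
Function('Q')(M, L) = 4 (Function('Q')(M, L) = Mul(Rational(-1, 3), -12) = 4)
Function('C')(G) = Mul(-8, Pow(G, -1)) (Function('C')(G) = Mul(-2, Mul(4, Pow(G, -1))) = Mul(-8, Pow(G, -1)))
Function('v')(o) = Rational(-1, 118) (Function('v')(o) = Pow(Add(-6, -112), -1) = Pow(-118, -1) = Rational(-1, 118))
Add(Mul(Pow(Add(6351, -35070), -1), Pow(Function('v')(-71), -1)), Mul(28115, Pow(Function('C')(-38), -1))) = Add(Mul(Pow(Add(6351, -35070), -1), Pow(Rational(-1, 118), -1)), Mul(28115, Pow(Mul(-8, Pow(-38, -1)), -1))) = Add(Mul(Pow(-28719, -1), -118), Mul(28115, Pow(Mul(-8, Rational(-1, 38)), -1))) = Add(Mul(Rational(-1, 28719), -118), Mul(28115, Pow(Rational(4, 19), -1))) = Add(Rational(118, 28719), Mul(28115, Rational(19, 4))) = Add(Rational(118, 28719), Rational(534185, 4)) = Rational(15341259487, 114876)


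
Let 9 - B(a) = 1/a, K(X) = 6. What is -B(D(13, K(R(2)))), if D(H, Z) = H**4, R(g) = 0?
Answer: -257048/28561 ≈ -9.0000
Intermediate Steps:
B(a) = 9 - 1/a
-B(D(13, K(R(2)))) = -(9 - 1/(13**4)) = -(9 - 1/28561) = -1*257048/28561 = -257048/28561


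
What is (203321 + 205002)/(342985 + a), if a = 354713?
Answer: 408323/697698 ≈ 0.58524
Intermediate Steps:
(203321 + 205002)/(342985 + a) = (203321 + 205002)/(342985 + 354713) = 408323/697698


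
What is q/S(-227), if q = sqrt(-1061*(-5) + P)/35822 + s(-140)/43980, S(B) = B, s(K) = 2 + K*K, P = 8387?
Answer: -3267/1663910 - sqrt(3423)/4065797 ≈ -0.0019778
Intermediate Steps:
s(K) = 2 + K**2
q = 3267/7330 + sqrt(3423)/17911 (q = sqrt(-1061*(-5) + 8387)/35822 + (2 + (-140)**2)/43980 = sqrt(5305 + 8387)*(1/35822) + (2 + 19600)*(1/43980) = sqrt(13692)*(1/35822) + 19602*(1/43980) = (2*sqrt(3423))*(1/35822) + 3267/7330 = sqrt(3423)/17911 + 3267/7330 = 3267/7330 + sqrt(3423)/17911 ≈ 0.44897)
q/S(-227) = (3267/7330 + sqrt(3423)/17911)/(-227) = (3267/7330 + sqrt(3423)/17911)*(-1/227) = -3267/1663910 - sqrt(3423)/4065797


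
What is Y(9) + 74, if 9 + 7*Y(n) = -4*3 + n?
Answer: 506/7 ≈ 72.286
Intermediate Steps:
Y(n) = -3 + n/7 (Y(n) = -9/7 + (-4*3 + n)/7 = -9/7 + (-12 + n)/7 = -9/7 + (-12/7 + n/7) = -3 + n/7)
Y(9) + 74 = (-3 + (⅐)*9) + 74 = (-3 + 9/7) + 74 = -12/7 + 74 = 506/7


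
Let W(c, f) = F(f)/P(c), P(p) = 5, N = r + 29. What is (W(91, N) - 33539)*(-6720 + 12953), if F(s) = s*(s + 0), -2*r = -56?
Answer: -1024991918/5 ≈ -2.0500e+8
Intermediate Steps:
r = 28 (r = -1/2*(-56) = 28)
N = 57 (N = 28 + 29 = 57)
F(s) = s**2 (F(s) = s*s = s**2)
W(c, f) = f**2/5
(W(91, N) - 33539)*(-6720 + 12953) = ((1/5)*57**2 - 33539)*(-6720 + 12953) = ((1/5)*3249 - 33539)*6233 = (3249/5 - 33539)*6233 = -164446/5*6233 = -1024991918/5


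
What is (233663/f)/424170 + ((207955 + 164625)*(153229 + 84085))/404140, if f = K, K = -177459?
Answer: 30252285909343886449/138276104263110 ≈ 2.1878e+5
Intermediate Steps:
f = -177459
(233663/f)/424170 + ((207955 + 164625)*(153229 + 84085))/404140 = (233663/(-177459))/424170 + ((207955 + 164625)*(153229 + 84085))/404140 = (233663*(-1/177459))*(1/424170) + (372580*237314)*(1/404140) = -233663/177459*1/424170 + 88418450120*(1/404140) = -233663/75272784030 + 401902046/1837 = 30252285909343886449/138276104263110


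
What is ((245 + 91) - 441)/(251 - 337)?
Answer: 105/86 ≈ 1.2209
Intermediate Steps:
((245 + 91) - 441)/(251 - 337) = (336 - 441)/(-86) = -105*(-1/86) = 105/86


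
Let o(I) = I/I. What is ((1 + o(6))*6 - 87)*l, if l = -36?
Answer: 2700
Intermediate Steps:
o(I) = 1
((1 + o(6))*6 - 87)*l = ((1 + 1)*6 - 87)*(-36) = (2*6 - 87)*(-36) = (12 - 87)*(-36) = -75*(-36) = 2700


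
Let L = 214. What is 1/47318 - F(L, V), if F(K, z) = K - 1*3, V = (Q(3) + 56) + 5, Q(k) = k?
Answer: -9984097/47318 ≈ -211.00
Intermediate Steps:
V = 64 (V = (3 + 56) + 5 = 59 + 5 = 64)
F(K, z) = -3 + K (F(K, z) = K - 3 = -3 + K)
1/47318 - F(L, V) = 1/47318 - (-3 + 214) = 1/47318 - 1*211 = 1/47318 - 211 = -9984097/47318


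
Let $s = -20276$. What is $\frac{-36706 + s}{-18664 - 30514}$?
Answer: $\frac{28491}{24589} \approx 1.1587$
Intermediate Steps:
$\frac{-36706 + s}{-18664 - 30514} = \frac{-36706 - 20276}{-18664 - 30514} = - \frac{56982}{-49178} = \left(-56982\right) \left(- \frac{1}{49178}\right) = \frac{28491}{24589}$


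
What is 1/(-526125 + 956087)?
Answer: 1/429962 ≈ 2.3258e-6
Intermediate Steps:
1/(-526125 + 956087) = 1/429962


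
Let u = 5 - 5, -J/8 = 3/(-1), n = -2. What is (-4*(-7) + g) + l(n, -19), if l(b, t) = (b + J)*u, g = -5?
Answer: 23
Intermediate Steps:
J = 24 (J = -24/(-1) = -24*(-1) = -8*(-3) = 24)
u = 0
l(b, t) = 0 (l(b, t) = (b + 24)*0 = (24 + b)*0 = 0)
(-4*(-7) + g) + l(n, -19) = (-4*(-7) - 5) + 0 = (28 - 5) + 0 = 23 + 0 = 23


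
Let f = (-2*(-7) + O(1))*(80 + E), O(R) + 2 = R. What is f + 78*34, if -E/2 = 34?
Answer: 2808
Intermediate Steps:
E = -68 (E = -2*34 = -68)
O(R) = -2 + R
f = 156 (f = (-2*(-7) + (-2 + 1))*(80 - 68) = (14 - 1)*12 = 13*12 = 156)
f + 78*34 = 156 + 78*34 = 156 + 2652 = 2808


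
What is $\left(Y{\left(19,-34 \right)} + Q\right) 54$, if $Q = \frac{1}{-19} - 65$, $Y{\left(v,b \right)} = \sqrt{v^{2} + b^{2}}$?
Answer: $- \frac{66744}{19} + 54 \sqrt{1517} \approx -1409.6$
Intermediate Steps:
$Y{\left(v,b \right)} = \sqrt{b^{2} + v^{2}}$
$Q = - \frac{1236}{19}$ ($Q = - \frac{1}{19} - 65 = - \frac{1236}{19} \approx -65.053$)
$\left(Y{\left(19,-34 \right)} + Q\right) 54 = \left(\sqrt{\left(-34\right)^{2} + 19^{2}} - \frac{1236}{19}\right) 54 = \left(\sqrt{1156 + 361} - \frac{1236}{19}\right) 54 = \left(\sqrt{1517} - \frac{1236}{19}\right) 54 = \left(- \frac{1236}{19} + \sqrt{1517}\right) 54 = - \frac{66744}{19} + 54 \sqrt{1517}$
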